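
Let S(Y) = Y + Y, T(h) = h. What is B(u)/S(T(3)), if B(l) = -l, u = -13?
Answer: 13/6 ≈ 2.1667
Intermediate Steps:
S(Y) = 2*Y
B(u)/S(T(3)) = (-1*(-13))/((2*3)) = 13/6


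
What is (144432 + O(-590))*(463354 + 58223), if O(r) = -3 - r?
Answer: 75638574963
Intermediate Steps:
(144432 + O(-590))*(463354 + 58223) = (144432 + (-3 - 1*(-590)))*(463354 + 58223) = (144432 + (-3 + 590))*521577 = (144432 + 587)*521577 = 145019*521577 = 75638574963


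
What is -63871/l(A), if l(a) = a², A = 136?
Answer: -63871/18496 ≈ -3.4532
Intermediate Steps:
-63871/l(A) = -63871/(136²) = -63871/18496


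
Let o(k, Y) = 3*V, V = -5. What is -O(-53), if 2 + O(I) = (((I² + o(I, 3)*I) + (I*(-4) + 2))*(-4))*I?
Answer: -809414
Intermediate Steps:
o(k, Y) = -15 (o(k, Y) = 3*(-5) = -15)
O(I) = -2 + I*(-8 - 4*I² + 76*I) (O(I) = -2 + (((I² - 15*I) + (I*(-4) + 2))*(-4))*I = -2 + (((I² - 15*I) + (-4*I + 2))*(-4))*I = -2 + (((I² - 15*I) + (2 - 4*I))*(-4))*I = -2 + ((2 + I² - 19*I)*(-4))*I = -2 + (-8 - 4*I² + 76*I)*I = -2 + I*(-8 - 4*I² + 76*I))
-O(-53) = -(-2 - 8*(-53) - 4*(-53)³ + 76*(-53)²) = -(-2 + 424 - 4*(-148877) + 76*2809) = -(-2 + 424 + 595508 + 213484) = -1*809414 = -809414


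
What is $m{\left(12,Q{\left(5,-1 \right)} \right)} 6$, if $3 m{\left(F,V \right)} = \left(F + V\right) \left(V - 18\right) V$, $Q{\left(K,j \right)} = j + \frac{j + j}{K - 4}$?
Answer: $1134$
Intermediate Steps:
$Q{\left(K,j \right)} = j + \frac{2 j}{-4 + K}$
$m{\left(F,V \right)} = \frac{V \left(-18 + V\right) \left(F + V\right)}{3}$ ($m{\left(F,V \right)} = \frac{\left(F + V\right) \left(V - 18\right) V}{3} = \frac{\left(F + V\right) \left(-18 + V\right) V}{3} = \frac{\left(-18 + V\right) \left(F + V\right) V}{3} = \frac{V \left(-18 + V\right) \left(F + V\right)}{3}$)
$m{\left(12,Q{\left(5,-1 \right)} \right)} 6 = \frac{- \frac{-2 + 5}{-4 + 5} \left(\left(- \frac{-2 + 5}{-4 + 5}\right)^{2} - 216 - 18 \left(- \frac{-2 + 5}{-4 + 5}\right) + 12 \left(- \frac{-2 + 5}{-4 + 5}\right)\right)}{3} \cdot 6 = \frac{\left(-1\right) 1^{-1} \cdot 3 \left(\left(\left(-1\right) 1^{-1} \cdot 3\right)^{2} - 216 - 18 \left(\left(-1\right) 1^{-1} \cdot 3\right) + 12 \left(\left(-1\right) 1^{-1} \cdot 3\right)\right)}{3} \cdot 6 = \frac{\left(-1\right) 1 \cdot 3 \left(\left(\left(-1\right) 1 \cdot 3\right)^{2} - 216 - 18 \left(\left(-1\right) 1 \cdot 3\right) + 12 \left(\left(-1\right) 1 \cdot 3\right)\right)}{3} \cdot 6 = \frac{1}{3} \left(-3\right) \left(\left(-3\right)^{2} - 216 - -54 + 12 \left(-3\right)\right) 6 = \frac{1}{3} \left(-3\right) \left(9 - 216 + 54 - 36\right) 6 = \frac{1}{3} \left(-3\right) \left(-189\right) 6 = 189 \cdot 6 = 1134$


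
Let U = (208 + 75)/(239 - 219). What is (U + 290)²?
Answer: 37002889/400 ≈ 92507.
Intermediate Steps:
U = 283/20 ≈ 14.150
(U + 290)² = (283/20 + 290)² = (6083/20)² = 37002889/400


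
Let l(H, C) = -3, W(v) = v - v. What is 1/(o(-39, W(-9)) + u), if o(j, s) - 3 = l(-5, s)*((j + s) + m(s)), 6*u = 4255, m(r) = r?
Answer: 6/4975 ≈ 0.0012060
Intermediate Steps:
u = 4255/6 (u = (⅙)*4255 = 4255/6 ≈ 709.17)
W(v) = 0
o(j, s) = 3 - 6*s - 3*j (o(j, s) = 3 - 3*((j + s) + s) = 3 - 3*(j + 2*s) = 3 + (-6*s - 3*j) = 3 - 6*s - 3*j)
1/(o(-39, W(-9)) + u) = 1/((3 - 6*0 - 3*(-39)) + 4255/6) = 1/((3 + 0 + 117) + 4255/6) = 1/(120 + 4255/6) = 1/(4975/6) = 6/4975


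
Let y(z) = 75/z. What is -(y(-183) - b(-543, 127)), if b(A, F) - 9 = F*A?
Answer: -4206047/61 ≈ -68952.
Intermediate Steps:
b(A, F) = 9 + A*F (b(A, F) = 9 + F*A = 9 + A*F)
-(y(-183) - b(-543, 127)) = -(75/(-183) - (9 - 543*127)) = -(75*(-1/183) - (9 - 68961)) = -(-25/61 - 1*(-68952)) = -(-25/61 + 68952) = -1*4206047/61 = -4206047/61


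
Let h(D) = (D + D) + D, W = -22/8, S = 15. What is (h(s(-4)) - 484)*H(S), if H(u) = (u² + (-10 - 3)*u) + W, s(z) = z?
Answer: -13516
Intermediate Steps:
W = -11/4 (W = -22*⅛ = -11/4 ≈ -2.7500)
h(D) = 3*D (h(D) = 2*D + D = 3*D)
H(u) = -11/4 + u² - 13*u (H(u) = (u² + (-10 - 3)*u) - 11/4 = (u² - 13*u) - 11/4 = -11/4 + u² - 13*u)
(h(s(-4)) - 484)*H(S) = (3*(-4) - 484)*(-11/4 + 15² - 13*15) = (-12 - 484)*(-11/4 + 225 - 195) = -496*109/4 = -13516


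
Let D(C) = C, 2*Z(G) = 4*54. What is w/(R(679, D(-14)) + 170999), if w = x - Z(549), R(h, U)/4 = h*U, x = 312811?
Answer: 312703/132975 ≈ 2.3516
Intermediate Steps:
Z(G) = 108 (Z(G) = (4*54)/2 = (½)*216 = 108)
R(h, U) = 4*U*h (R(h, U) = 4*(h*U) = 4*(U*h) = 4*U*h)
w = 312703 (w = 312811 - 1*108 = 312811 - 108 = 312703)
w/(R(679, D(-14)) + 170999) = 312703/(4*(-14)*679 + 170999) = 312703/(-38024 + 170999) = 312703/132975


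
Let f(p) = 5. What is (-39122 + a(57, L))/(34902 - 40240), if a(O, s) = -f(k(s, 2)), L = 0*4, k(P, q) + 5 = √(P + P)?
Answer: 39127/5338 ≈ 7.3299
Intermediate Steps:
k(P, q) = -5 + √2*√P (k(P, q) = -5 + √(P + P) = -5 + √(2*P) = -5 + √2*√P)
L = 0
a(O, s) = -5 (a(O, s) = -1*5 = -5)
(-39122 + a(57, L))/(34902 - 40240) = (-39122 - 5)/(34902 - 40240) = -39127/(-5338) = -39127*(-1/5338) = 39127/5338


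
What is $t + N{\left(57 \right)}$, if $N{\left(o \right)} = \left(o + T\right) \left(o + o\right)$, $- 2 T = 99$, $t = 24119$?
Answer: $24974$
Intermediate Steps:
$T = - \frac{99}{2}$ ($T = \left(- \frac{1}{2}\right) 99 = - \frac{99}{2} \approx -49.5$)
$N{\left(o \right)} = 2 o \left(- \frac{99}{2} + o\right)$ ($N{\left(o \right)} = \left(o - \frac{99}{2}\right) \left(o + o\right) = \left(- \frac{99}{2} + o\right) 2 o = 2 o \left(- \frac{99}{2} + o\right)$)
$t + N{\left(57 \right)} = 24119 + 57 \left(-99 + 2 \cdot 57\right) = 24119 + 57 \left(-99 + 114\right) = 24119 + 57 \cdot 15 = 24119 + 855 = 24974$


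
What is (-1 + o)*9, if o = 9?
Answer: 72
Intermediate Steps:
(-1 + o)*9 = (-1 + 9)*9 = 8*9 = 72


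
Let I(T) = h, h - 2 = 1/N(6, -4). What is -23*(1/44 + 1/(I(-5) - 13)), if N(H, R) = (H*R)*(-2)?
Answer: 36455/23188 ≈ 1.5721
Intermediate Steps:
N(H, R) = -2*H*R
h = 97/48 (h = 2 + 1/(-2*6*(-4)) = 2 + 1/48 = 97/48 ≈ 2.0208)
I(T) = 97/48
-23*(1/44 + 1/(I(-5) - 13)) = -23*(1/44 + 1/(97/48 - 13)) = -23*(1/44 + 1/(-527/48)) = -23*(1/44 - 48/527) = -23*(-1585/23188) = 36455/23188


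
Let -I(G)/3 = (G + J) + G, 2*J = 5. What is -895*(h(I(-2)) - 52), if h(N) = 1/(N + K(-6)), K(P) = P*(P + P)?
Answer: 7118830/153 ≈ 46528.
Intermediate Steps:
J = 5/2 (J = (1/2)*5 = 5/2 ≈ 2.5000)
I(G) = -15/2 - 6*G (I(G) = -3*((G + 5/2) + G) = -3*((5/2 + G) + G) = -3*(5/2 + 2*G) = -15/2 - 6*G)
K(P) = 2*P**2 (K(P) = P*(2*P) = 2*P**2)
h(N) = 1/(72 + N) (h(N) = 1/(N + 2*(-6)**2) = 1/(N + 2*36) = 1/(N + 72) = 1/(72 + N))
-895*(h(I(-2)) - 52) = -895*(1/(72 + (-15/2 - 6*(-2))) - 52) = -895*(1/(72 + (-15/2 + 12)) - 52) = -895*(1/(72 + 9/2) - 52) = -895*(1/(153/2) - 52) = -895*(2/153 - 52) = -895*(-7954/153) = 7118830/153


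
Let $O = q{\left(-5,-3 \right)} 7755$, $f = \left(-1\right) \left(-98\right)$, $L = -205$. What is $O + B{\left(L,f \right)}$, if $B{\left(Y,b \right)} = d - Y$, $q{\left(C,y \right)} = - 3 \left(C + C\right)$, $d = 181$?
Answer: $233036$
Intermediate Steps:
$f = 98$
$q{\left(C,y \right)} = - 6 C$ ($q{\left(C,y \right)} = - 3 \cdot 2 C = - 6 C$)
$B{\left(Y,b \right)} = 181 - Y$
$O = 232650$ ($O = \left(-6\right) \left(-5\right) 7755 = 30 \cdot 7755 = 232650$)
$O + B{\left(L,f \right)} = 232650 + \left(181 - -205\right) = 232650 + \left(181 + 205\right) = 232650 + 386 = 233036$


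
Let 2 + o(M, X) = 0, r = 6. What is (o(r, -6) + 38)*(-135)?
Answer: -4860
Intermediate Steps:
o(M, X) = -2 (o(M, X) = -2 + 0 = -2)
(o(r, -6) + 38)*(-135) = (-2 + 38)*(-135) = 36*(-135) = -4860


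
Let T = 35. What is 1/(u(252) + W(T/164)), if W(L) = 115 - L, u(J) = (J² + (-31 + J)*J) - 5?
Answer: 164/19566149 ≈ 8.3818e-6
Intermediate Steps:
u(J) = -5 + J² + J*(-31 + J) (u(J) = (J² + J*(-31 + J)) - 5 = -5 + J² + J*(-31 + J))
1/(u(252) + W(T/164)) = 1/((-5 - 31*252 + 2*252²) + (115 - 35/164)) = 1/((-5 - 7812 + 2*63504) + (115 - 35/164)) = 1/((-5 - 7812 + 127008) + (115 - 1*35/164)) = 1/(119191 + (115 - 35/164)) = 1/(119191 + 18825/164) = 1/(19566149/164) = 164/19566149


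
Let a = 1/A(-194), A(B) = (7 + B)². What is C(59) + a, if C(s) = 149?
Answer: 5210382/34969 ≈ 149.00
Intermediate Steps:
a = 1/34969 (a = 1/((7 - 194)²) = 1/((-187)²) = 1/34969 ≈ 2.8597e-5)
C(59) + a = 149 + 1/34969 = 5210382/34969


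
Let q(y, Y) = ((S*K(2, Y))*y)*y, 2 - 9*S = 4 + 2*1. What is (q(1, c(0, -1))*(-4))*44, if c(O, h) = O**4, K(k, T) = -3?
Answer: -704/3 ≈ -234.67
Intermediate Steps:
S = -4/9 (S = 2/9 - (4 + 2*1)/9 = 2/9 - (4 + 2)/9 = 2/9 - 1/9*6 = 2/9 - 2/3 = -4/9 ≈ -0.44444)
q(y, Y) = 4*y**2/3 (q(y, Y) = ((-4/9*(-3))*y)*y = (4*y/3)*y = 4*y**2/3)
(q(1, c(0, -1))*(-4))*44 = (((4/3)*1**2)*(-4))*44 = (((4/3)*1)*(-4))*44 = ((4/3)*(-4))*44 = -16/3*44 = -704/3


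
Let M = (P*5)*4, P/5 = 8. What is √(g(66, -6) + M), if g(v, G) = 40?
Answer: 2*√210 ≈ 28.983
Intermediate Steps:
P = 40 (P = 5*8 = 40)
M = 800 (M = (40*5)*4 = 200*4 = 800)
√(g(66, -6) + M) = √(40 + 800) = √840 = 2*√210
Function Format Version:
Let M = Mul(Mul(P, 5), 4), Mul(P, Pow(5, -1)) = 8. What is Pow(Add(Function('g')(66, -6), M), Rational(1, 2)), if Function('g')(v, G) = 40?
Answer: Mul(2, Pow(210, Rational(1, 2))) ≈ 28.983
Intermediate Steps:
P = 40 (P = Mul(5, 8) = 40)
M = 800 (M = Mul(Mul(40, 5), 4) = Mul(200, 4) = 800)
Pow(Add(Function('g')(66, -6), M), Rational(1, 2)) = Pow(Add(40, 800), Rational(1, 2)) = Pow(840, Rational(1, 2)) = Mul(2, Pow(210, Rational(1, 2)))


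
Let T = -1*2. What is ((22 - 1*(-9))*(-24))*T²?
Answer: -2976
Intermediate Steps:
T = -2
((22 - 1*(-9))*(-24))*T² = ((22 - 1*(-9))*(-24))*(-2)² = ((22 + 9)*(-24))*4 = (31*(-24))*4 = -744*4 = -2976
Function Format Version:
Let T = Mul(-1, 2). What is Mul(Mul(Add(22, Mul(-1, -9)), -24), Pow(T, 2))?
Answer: -2976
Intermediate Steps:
T = -2
Mul(Mul(Add(22, Mul(-1, -9)), -24), Pow(T, 2)) = Mul(Mul(Add(22, Mul(-1, -9)), -24), Pow(-2, 2)) = Mul(Mul(Add(22, 9), -24), 4) = Mul(Mul(31, -24), 4) = Mul(-744, 4) = -2976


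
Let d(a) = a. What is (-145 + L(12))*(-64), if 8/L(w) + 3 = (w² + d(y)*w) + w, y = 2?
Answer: 1642048/177 ≈ 9277.1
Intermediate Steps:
L(w) = 8/(-3 + w² + 3*w) (L(w) = 8/(-3 + ((w² + 2*w) + w)) = 8/(-3 + (w² + 3*w)) = 8/(-3 + w² + 3*w))
(-145 + L(12))*(-64) = (-145 + 8/(-3 + 12² + 3*12))*(-64) = (-145 + 8/(-3 + 144 + 36))*(-64) = (-145 + 8/177)*(-64) = -25657/177*(-64) = 1642048/177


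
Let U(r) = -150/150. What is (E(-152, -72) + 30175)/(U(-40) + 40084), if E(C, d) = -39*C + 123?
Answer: 36226/40083 ≈ 0.90377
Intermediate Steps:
U(r) = -1 (U(r) = -150*1/150 = -1)
E(C, d) = 123 - 39*C
(E(-152, -72) + 30175)/(U(-40) + 40084) = ((123 - 39*(-152)) + 30175)/(-1 + 40084) = ((123 + 5928) + 30175)/40083 = (6051 + 30175)*(1/40083) = 36226*(1/40083) = 36226/40083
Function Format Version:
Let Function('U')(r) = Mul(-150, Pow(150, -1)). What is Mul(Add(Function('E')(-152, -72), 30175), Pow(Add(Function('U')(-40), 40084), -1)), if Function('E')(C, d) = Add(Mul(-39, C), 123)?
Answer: Rational(36226, 40083) ≈ 0.90377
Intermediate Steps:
Function('U')(r) = -1 (Function('U')(r) = Mul(-150, Rational(1, 150)) = -1)
Function('E')(C, d) = Add(123, Mul(-39, C))
Mul(Add(Function('E')(-152, -72), 30175), Pow(Add(Function('U')(-40), 40084), -1)) = Mul(Add(Add(123, Mul(-39, -152)), 30175), Pow(Add(-1, 40084), -1)) = Mul(Add(Add(123, 5928), 30175), Pow(40083, -1)) = Mul(Add(6051, 30175), Rational(1, 40083)) = Mul(36226, Rational(1, 40083)) = Rational(36226, 40083)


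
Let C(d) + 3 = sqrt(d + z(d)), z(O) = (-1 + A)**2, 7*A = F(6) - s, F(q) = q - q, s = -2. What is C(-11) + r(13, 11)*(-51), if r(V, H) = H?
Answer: -564 + I*sqrt(514)/7 ≈ -564.0 + 3.2388*I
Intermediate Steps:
F(q) = 0
A = 2/7 (A = (0 - 1*(-2))/7 = (0 + 2)/7 = (1/7)*2 = 2/7 ≈ 0.28571)
z(O) = 25/49 (z(O) = (-1 + 2/7)**2 = (-5/7)**2 = 25/49)
C(d) = -3 + sqrt(25/49 + d) (C(d) = -3 + sqrt(d + 25/49) = -3 + sqrt(25/49 + d))
C(-11) + r(13, 11)*(-51) = (-3 + sqrt(25 + 49*(-11))/7) + 11*(-51) = (-3 + sqrt(25 - 539)/7) - 561 = (-3 + sqrt(-514)/7) - 561 = (-3 + (I*sqrt(514))/7) - 561 = (-3 + I*sqrt(514)/7) - 561 = -564 + I*sqrt(514)/7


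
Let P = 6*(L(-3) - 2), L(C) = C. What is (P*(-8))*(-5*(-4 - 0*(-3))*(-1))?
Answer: -4800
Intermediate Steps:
P = -30 (P = 6*(-3 - 2) = 6*(-5) = -30)
(P*(-8))*(-5*(-4 - 0*(-3))*(-1)) = (-30*(-8))*(-5*(-4 - 0*(-3))*(-1)) = 240*(-5*(-4 - 2*0)*(-1)) = 240*(-5*(-4 + 0)*(-1)) = 240*(-5*(-4)*(-1)) = 240*(20*(-1)) = 240*(-20) = -4800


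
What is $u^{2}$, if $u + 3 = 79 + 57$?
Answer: $17689$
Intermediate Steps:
$u = 133$ ($u = -3 + \left(79 + 57\right) = -3 + 136 = 133$)
$u^{2} = 133^{2} = 17689$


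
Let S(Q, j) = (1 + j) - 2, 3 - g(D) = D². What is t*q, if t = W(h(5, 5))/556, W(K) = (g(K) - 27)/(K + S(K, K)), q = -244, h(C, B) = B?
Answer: 2989/1251 ≈ 2.3893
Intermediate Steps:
g(D) = 3 - D²
S(Q, j) = -1 + j
W(K) = (-24 - K²)/(-1 + 2*K) (W(K) = ((3 - K²) - 27)/(K + (-1 + K)) = (-24 - K²)/(-1 + 2*K))
t = -49/5004 (t = ((-24 - 1*5²)/(-1 + 2*5))/556 = ((-24 - 1*25)/(-1 + 10))*(1/556) = ((-24 - 25)/9)*(1/556) = ((⅑)*(-49))*(1/556) = -49/9*1/556 = -49/5004 ≈ -0.0097922)
t*q = -49/5004*(-244) = 2989/1251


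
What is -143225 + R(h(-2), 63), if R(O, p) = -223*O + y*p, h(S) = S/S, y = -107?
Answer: -150189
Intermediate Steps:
h(S) = 1
R(O, p) = -223*O - 107*p
-143225 + R(h(-2), 63) = -143225 + (-223*1 - 107*63) = -143225 + (-223 - 6741) = -143225 - 6964 = -150189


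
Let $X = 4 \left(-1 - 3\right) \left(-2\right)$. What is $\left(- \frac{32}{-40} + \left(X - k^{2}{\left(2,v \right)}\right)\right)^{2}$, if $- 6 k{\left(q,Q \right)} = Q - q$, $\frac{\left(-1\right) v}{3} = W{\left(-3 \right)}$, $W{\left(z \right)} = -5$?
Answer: $\frac{25593481}{32400} \approx 789.92$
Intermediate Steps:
$v = 15$ ($v = \left(-3\right) \left(-5\right) = 15$)
$k{\left(q,Q \right)} = - \frac{Q}{6} + \frac{q}{6}$ ($k{\left(q,Q \right)} = - \frac{Q - q}{6} = - \frac{Q}{6} + \frac{q}{6}$)
$X = 32$ ($X = 4 \left(\left(-4\right) \left(-2\right)\right) = 4 \cdot 8 = 32$)
$\left(- \frac{32}{-40} + \left(X - k^{2}{\left(2,v \right)}\right)\right)^{2} = \left(- \frac{32}{-40} + \left(32 - \left(\left(- \frac{1}{6}\right) 15 + \frac{1}{6} \cdot 2\right)^{2}\right)\right)^{2} = \left(\left(-32\right) \left(- \frac{1}{40}\right) + \left(32 - \left(- \frac{5}{2} + \frac{1}{3}\right)^{2}\right)\right)^{2} = \left(\frac{4}{5} + \left(32 - \left(- \frac{13}{6}\right)^{2}\right)\right)^{2} = \left(\frac{4}{5} + \left(32 - \frac{169}{36}\right)\right)^{2} = \left(\frac{4}{5} + \frac{983}{36}\right)^{2} = \left(\frac{5059}{180}\right)^{2} = \frac{25593481}{32400}$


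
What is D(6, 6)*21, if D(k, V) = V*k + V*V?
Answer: 1512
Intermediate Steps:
D(k, V) = V² + V*k (D(k, V) = V*k + V² = V² + V*k)
D(6, 6)*21 = (6*(6 + 6))*21 = (6*12)*21 = 72*21 = 1512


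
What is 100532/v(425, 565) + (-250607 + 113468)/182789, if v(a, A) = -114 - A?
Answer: -18469261129/124113731 ≈ -148.81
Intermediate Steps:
100532/v(425, 565) + (-250607 + 113468)/182789 = 100532/(-114 - 1*565) + (-250607 + 113468)/182789 = 100532/(-114 - 565) - 137139*1/182789 = 100532/(-679) - 137139/182789 = 100532*(-1/679) - 137139/182789 = -100532/679 - 137139/182789 = -18469261129/124113731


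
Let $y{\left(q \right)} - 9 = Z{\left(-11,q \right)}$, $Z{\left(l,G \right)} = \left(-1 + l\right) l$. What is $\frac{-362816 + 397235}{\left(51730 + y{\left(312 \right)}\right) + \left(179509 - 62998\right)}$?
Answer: $\frac{34419}{168382} \approx 0.20441$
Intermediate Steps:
$Z{\left(l,G \right)} = l \left(-1 + l\right)$
$y{\left(q \right)} = 141$ ($y{\left(q \right)} = 9 - 11 \left(-1 - 11\right) = 9 - -132 = 9 + 132 = 141$)
$\frac{-362816 + 397235}{\left(51730 + y{\left(312 \right)}\right) + \left(179509 - 62998\right)} = \frac{-362816 + 397235}{\left(51730 + 141\right) + \left(179509 - 62998\right)} = \frac{34419}{51871 + 116511} = \frac{34419}{168382}$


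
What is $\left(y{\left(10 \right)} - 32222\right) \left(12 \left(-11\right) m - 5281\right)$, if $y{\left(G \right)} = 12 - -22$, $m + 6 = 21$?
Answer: $233717068$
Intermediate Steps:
$m = 15$ ($m = -6 + 21 = 15$)
$y{\left(G \right)} = 34$ ($y{\left(G \right)} = 12 + 22 = 34$)
$\left(y{\left(10 \right)} - 32222\right) \left(12 \left(-11\right) m - 5281\right) = \left(34 - 32222\right) \left(12 \left(-11\right) 15 - 5281\right) = - 32188 \left(\left(-132\right) 15 - 5281\right) = - 32188 \left(-1980 - 5281\right) = \left(-32188\right) \left(-7261\right) = 233717068$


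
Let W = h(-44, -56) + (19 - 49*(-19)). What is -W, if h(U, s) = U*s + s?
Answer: -3358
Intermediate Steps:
h(U, s) = s + U*s
W = 3358 (W = -56*(1 - 44) + (19 - 49*(-19)) = -56*(-43) + (19 + 931) = 2408 + 950 = 3358)
-W = -1*3358 = -3358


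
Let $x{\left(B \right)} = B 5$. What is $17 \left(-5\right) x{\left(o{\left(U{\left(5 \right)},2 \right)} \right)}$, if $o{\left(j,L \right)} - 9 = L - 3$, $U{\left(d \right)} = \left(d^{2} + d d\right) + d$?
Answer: $-3400$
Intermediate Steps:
$U{\left(d \right)} = d + 2 d^{2}$ ($U{\left(d \right)} = \left(d^{2} + d^{2}\right) + d = 2 d^{2} + d = d + 2 d^{2}$)
$o{\left(j,L \right)} = 6 + L$ ($o{\left(j,L \right)} = 9 + \left(L - 3\right) = 9 + \left(-3 + L\right) = 6 + L$)
$x{\left(B \right)} = 5 B$
$17 \left(-5\right) x{\left(o{\left(U{\left(5 \right)},2 \right)} \right)} = 17 \left(-5\right) 5 \left(6 + 2\right) = - 85 \cdot 5 \cdot 8 = \left(-85\right) 40 = -3400$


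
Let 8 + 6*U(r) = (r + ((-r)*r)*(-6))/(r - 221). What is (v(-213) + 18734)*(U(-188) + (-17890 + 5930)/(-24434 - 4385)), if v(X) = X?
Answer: -828210854274/512477 ≈ -1.6161e+6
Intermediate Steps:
U(r) = -4/3 + (r + 6*r²)/(6*(-221 + r)) (U(r) = -4/3 + ((r + ((-r)*r)*(-6))/(r - 221))/6 = -4/3 + ((r - r²*(-6))/(-221 + r))/6 = -4/3 + ((r + 6*r²)/(-221 + r))/6 = -4/3 + (r + 6*r²)/(6*(-221 + r)))
(v(-213) + 18734)*(U(-188) + (-17890 + 5930)/(-24434 - 4385)) = (-213 + 18734)*((1768 - 7*(-188) + 6*(-188)²)/(6*(-221 - 188)) + (-17890 + 5930)/(-24434 - 4385)) = 18521*((⅙)*(1768 + 1316 + 6*35344)/(-409) - 11960/(-28819)) = 18521*((⅙)*(-1/409)*(1768 + 1316 + 212064) - 11960*(-1/28819)) = 18521*((⅙)*(-1/409)*215148 + 520/1253) = 18521*(-35858/409 + 520/1253) = 18521*(-44717394/512477) = -828210854274/512477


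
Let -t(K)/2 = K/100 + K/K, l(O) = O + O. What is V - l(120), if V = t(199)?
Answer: -12299/50 ≈ -245.98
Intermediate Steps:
l(O) = 2*O
t(K) = -2 - K/50 (t(K) = -2*(K/100 + K/K) = -2*(K*(1/100) + 1) = -2*(K/100 + 1) = -2*(1 + K/100) = -2 - K/50)
V = -299/50 (V = -2 - 1/50*199 = -2 - 199/50 = -299/50 ≈ -5.9800)
V - l(120) = -299/50 - 2*120 = -299/50 - 1*240 = -299/50 - 240 = -12299/50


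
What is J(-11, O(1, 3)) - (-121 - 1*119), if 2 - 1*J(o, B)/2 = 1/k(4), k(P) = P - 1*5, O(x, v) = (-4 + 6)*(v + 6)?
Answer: 246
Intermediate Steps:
O(x, v) = 12 + 2*v (O(x, v) = 2*(6 + v) = 12 + 2*v)
k(P) = -5 + P (k(P) = P - 5 = -5 + P)
J(o, B) = 6 (J(o, B) = 4 - 2/(-5 + 4) = 4 - 2/(-1) = 4 - 2*(-1) = 4 + 2 = 6)
J(-11, O(1, 3)) - (-121 - 1*119) = 6 - (-121 - 1*119) = 6 - (-121 - 119) = 6 - 1*(-240) = 6 + 240 = 246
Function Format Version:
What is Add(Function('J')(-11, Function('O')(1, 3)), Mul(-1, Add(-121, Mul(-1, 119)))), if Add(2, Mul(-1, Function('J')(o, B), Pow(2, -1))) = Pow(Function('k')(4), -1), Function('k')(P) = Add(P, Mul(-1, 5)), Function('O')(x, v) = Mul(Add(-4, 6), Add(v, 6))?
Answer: 246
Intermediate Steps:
Function('O')(x, v) = Add(12, Mul(2, v)) (Function('O')(x, v) = Mul(2, Add(6, v)) = Add(12, Mul(2, v)))
Function('k')(P) = Add(-5, P) (Function('k')(P) = Add(P, -5) = Add(-5, P))
Function('J')(o, B) = 6 (Function('J')(o, B) = Add(4, Mul(-2, Pow(Add(-5, 4), -1))) = Add(4, Mul(-2, Pow(-1, -1))) = Add(4, Mul(-2, -1)) = Add(4, 2) = 6)
Add(Function('J')(-11, Function('O')(1, 3)), Mul(-1, Add(-121, Mul(-1, 119)))) = Add(6, Mul(-1, Add(-121, Mul(-1, 119)))) = Add(6, Mul(-1, Add(-121, -119))) = Add(6, Mul(-1, -240)) = Add(6, 240) = 246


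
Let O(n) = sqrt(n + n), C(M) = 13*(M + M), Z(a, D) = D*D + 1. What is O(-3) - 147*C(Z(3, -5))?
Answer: -99372 + I*sqrt(6) ≈ -99372.0 + 2.4495*I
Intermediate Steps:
Z(a, D) = 1 + D**2 (Z(a, D) = D**2 + 1 = 1 + D**2)
C(M) = 26*M (C(M) = 13*(2*M) = 26*M)
O(n) = sqrt(2)*sqrt(n) (O(n) = sqrt(2*n) = sqrt(2)*sqrt(n))
O(-3) - 147*C(Z(3, -5)) = sqrt(2)*sqrt(-3) - 3822*(1 + (-5)**2) = sqrt(2)*(I*sqrt(3)) - 3822*(1 + 25) = I*sqrt(6) - 3822*26 = I*sqrt(6) - 147*676 = I*sqrt(6) - 99372 = -99372 + I*sqrt(6)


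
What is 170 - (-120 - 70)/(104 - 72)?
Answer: 2815/16 ≈ 175.94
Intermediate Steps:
170 - (-120 - 70)/(104 - 72) = 170 - (-190)/32 = 170 - 1*(-95/16) = 170 + 95/16 = 2815/16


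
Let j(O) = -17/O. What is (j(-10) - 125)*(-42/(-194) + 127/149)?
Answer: -9523692/72265 ≈ -131.79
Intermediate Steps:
(j(-10) - 125)*(-42/(-194) + 127/149) = (-17/(-10) - 125)*(-42/(-194) + 127/149) = (-17*(-⅒) - 125)*(-42*(-1/194) + 127*(1/149)) = (17/10 - 125)*(21/97 + 127/149) = -1233/10*15448/14453 = -9523692/72265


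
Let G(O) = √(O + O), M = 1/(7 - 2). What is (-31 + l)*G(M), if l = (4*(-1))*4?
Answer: -47*√10/5 ≈ -29.725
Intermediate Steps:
l = -16 (l = -4*4 = -16)
M = ⅕ (M = 1/5 = ⅕ ≈ 0.20000)
G(O) = √2*√O (G(O) = √(2*O) = √2*√O)
(-31 + l)*G(M) = (-31 - 16)*(√2*√(⅕)) = -47*√2*√5/5 = -47*√10/5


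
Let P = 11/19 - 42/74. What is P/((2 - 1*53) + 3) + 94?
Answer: 396491/4218 ≈ 94.000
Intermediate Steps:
P = 8/703 (P = 11*(1/19) - 42*1/74 = 11/19 - 21/37 = 8/703 ≈ 0.011380)
P/((2 - 1*53) + 3) + 94 = (8/703)/((2 - 1*53) + 3) + 94 = (8/703)/((2 - 53) + 3) + 94 = (8/703)/(-51 + 3) + 94 = (8/703)/(-48) + 94 = -1/48*8/703 + 94 = -1/4218 + 94 = 396491/4218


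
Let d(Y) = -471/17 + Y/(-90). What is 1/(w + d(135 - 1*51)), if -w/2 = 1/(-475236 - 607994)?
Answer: -27622365/791082818 ≈ -0.034917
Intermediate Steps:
d(Y) = -471/17 - Y/90 (d(Y) = -471*1/17 + Y*(-1/90) = -471/17 - Y/90)
w = 1/541615 (w = -2/(-475236 - 607994) = -2/(-1083230) = -2*(-1/1083230) = 1/541615 ≈ 1.8463e-6)
1/(w + d(135 - 1*51)) = 1/(1/541615 + (-471/17 - (135 - 1*51)/90)) = 1/(1/541615 + (-471/17 - (135 - 51)/90)) = 1/(1/541615 + (-471/17 - 1/90*84)) = 1/(1/541615 + (-471/17 - 14/15)) = 1/(1/541615 - 7303/255) = 1/(-791082818/27622365) = -27622365/791082818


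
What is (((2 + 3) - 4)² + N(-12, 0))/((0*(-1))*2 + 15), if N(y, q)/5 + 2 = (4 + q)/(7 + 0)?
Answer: -43/105 ≈ -0.40952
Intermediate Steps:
N(y, q) = -50/7 + 5*q/7 (N(y, q) = -10 + 5*((4 + q)/(7 + 0)) = -10 + 5*((4 + q)/7) = -10 + 5*((4 + q)*(⅐)) = -10 + 5*(4/7 + q/7) = -10 + (20/7 + 5*q/7) = -50/7 + 5*q/7)
(((2 + 3) - 4)² + N(-12, 0))/((0*(-1))*2 + 15) = (((2 + 3) - 4)² + (-50/7 + (5/7)*0))/((0*(-1))*2 + 15) = ((5 - 4)² + (-50/7 + 0))/(0*2 + 15) = (1² - 50/7)/(0 + 15) = (1 - 50/7)/15 = -43/7*1/15 = -43/105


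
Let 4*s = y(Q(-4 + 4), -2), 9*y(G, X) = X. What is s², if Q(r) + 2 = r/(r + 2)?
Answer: 1/324 ≈ 0.0030864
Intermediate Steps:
Q(r) = -2 + r/(2 + r) (Q(r) = -2 + r/(r + 2) = -2 + r/(2 + r))
y(G, X) = X/9
s = -1/18 (s = ((⅑)*(-2))/4 = (¼)*(-2/9) = -1/18 ≈ -0.055556)
s² = (-1/18)² = 1/324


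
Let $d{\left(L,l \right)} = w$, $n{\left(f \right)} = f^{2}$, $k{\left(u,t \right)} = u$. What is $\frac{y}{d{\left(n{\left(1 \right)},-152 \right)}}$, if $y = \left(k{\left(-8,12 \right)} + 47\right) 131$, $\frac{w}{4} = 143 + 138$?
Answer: $\frac{5109}{1124} \approx 4.5454$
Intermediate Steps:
$w = 1124$ ($w = 4 \left(143 + 138\right) = 4 \cdot 281 = 1124$)
$d{\left(L,l \right)} = 1124$
$y = 5109$ ($y = \left(-8 + 47\right) 131 = 39 \cdot 131 = 5109$)
$\frac{y}{d{\left(n{\left(1 \right)},-152 \right)}} = \frac{5109}{1124}$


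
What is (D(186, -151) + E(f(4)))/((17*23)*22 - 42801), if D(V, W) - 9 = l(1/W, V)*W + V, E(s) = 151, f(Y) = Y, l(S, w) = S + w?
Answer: 27739/34199 ≈ 0.81111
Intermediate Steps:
D(V, W) = 9 + V + W*(V + 1/W) (D(V, W) = 9 + ((1/W + V)*W + V) = 9 + ((V + 1/W)*W + V) = 9 + (W*(V + 1/W) + V) = 9 + (V + W*(V + 1/W)) = 9 + V + W*(V + 1/W))
(D(186, -151) + E(f(4)))/((17*23)*22 - 42801) = ((10 + 186 + 186*(-151)) + 151)/((17*23)*22 - 42801) = ((10 + 186 - 28086) + 151)/(391*22 - 42801) = (-27890 + 151)/(8602 - 42801) = -27739/(-34199) = -27739*(-1/34199) = 27739/34199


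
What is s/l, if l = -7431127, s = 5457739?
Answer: -5457739/7431127 ≈ -0.73444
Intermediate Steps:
s/l = 5457739/(-7431127) = 5457739*(-1/7431127) = -5457739/7431127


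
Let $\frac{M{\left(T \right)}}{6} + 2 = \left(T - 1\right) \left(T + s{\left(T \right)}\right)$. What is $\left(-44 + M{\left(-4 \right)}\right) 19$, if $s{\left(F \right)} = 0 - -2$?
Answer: $76$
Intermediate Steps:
$s{\left(F \right)} = 2$ ($s{\left(F \right)} = 0 + 2 = 2$)
$M{\left(T \right)} = -12 + 6 \left(-1 + T\right) \left(2 + T\right)$ ($M{\left(T \right)} = -12 + 6 \left(T - 1\right) \left(T + 2\right) = -12 + 6 \left(-1 + T\right) \left(2 + T\right)$)
$\left(-44 + M{\left(-4 \right)}\right) 19 = \left(-44 + \left(-24 + 6 \left(-4\right) + 6 \left(-4\right)^{2}\right)\right) 19 = \left(-44 - -48\right) 19 = \left(-44 + 48\right) 19 = 4 \cdot 19 = 76$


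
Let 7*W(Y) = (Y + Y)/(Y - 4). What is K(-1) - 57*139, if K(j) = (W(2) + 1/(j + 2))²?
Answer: -388202/49 ≈ -7922.5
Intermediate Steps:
W(Y) = 2*Y/(7*(-4 + Y)) (W(Y) = ((Y + Y)/(Y - 4))/7 = ((2*Y)/(-4 + Y))/7 = (2*Y/(-4 + Y))/7 = 2*Y/(7*(-4 + Y)))
K(j) = (-2/7 + 1/(2 + j))² (K(j) = ((2/7)*2/(-4 + 2) + 1/(j + 2))² = ((2/7)*2/(-2) + 1/(2 + j))² = ((2/7)*2*(-½) + 1/(2 + j))² = (-2/7 + 1/(2 + j))²)
K(-1) - 57*139 = (3 - 2*(-1))²/(49*(2 - 1)²) - 57*139 = (1/49)*(3 + 2)²/1² - 7923 = (1/49)*1*5² - 7923 = (1/49)*1*25 - 7923 = 25/49 - 7923 = -388202/49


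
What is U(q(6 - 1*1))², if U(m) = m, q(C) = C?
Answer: 25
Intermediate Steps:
U(q(6 - 1*1))² = (6 - 1*1)² = (6 - 1)² = 5² = 25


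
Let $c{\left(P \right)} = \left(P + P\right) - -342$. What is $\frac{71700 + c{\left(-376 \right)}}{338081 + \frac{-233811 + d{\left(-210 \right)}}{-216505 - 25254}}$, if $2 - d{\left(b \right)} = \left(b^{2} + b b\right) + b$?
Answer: $\frac{8617499555}{40867223139} \approx 0.21087$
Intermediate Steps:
$d{\left(b \right)} = 2 - b - 2 b^{2}$ ($d{\left(b \right)} = 2 - \left(\left(b^{2} + b b\right) + b\right) = 2 - \left(\left(b^{2} + b^{2}\right) + b\right) = 2 - \left(2 b^{2} + b\right) = 2 - \left(b + 2 b^{2}\right) = 2 - b - 2 b^{2}$)
$c{\left(P \right)} = 342 + 2 P$ ($c{\left(P \right)} = 2 P + 342 = 342 + 2 P$)
$\frac{71700 + c{\left(-376 \right)}}{338081 + \frac{-233811 + d{\left(-210 \right)}}{-216505 - 25254}} = \frac{71700 + \left(342 + 2 \left(-376\right)\right)}{338081 + \frac{-233811 - \left(-212 + 88200\right)}{-216505 - 25254}} = \frac{71700 + \left(342 - 752\right)}{338081 + \frac{-233811 + \left(2 + 210 - 88200\right)}{-241759}} = \frac{71700 - 410}{338081 + \left(-233811 + \left(2 + 210 - 88200\right)\right) \left(- \frac{1}{241759}\right)} = \frac{71290}{338081 + \left(-233811 - 87988\right) \left(- \frac{1}{241759}\right)} = \frac{71290}{338081 - - \frac{321799}{241759}} = \frac{71290}{338081 + \frac{321799}{241759}} = \frac{71290}{\frac{81734446278}{241759}} = 71290 \cdot \frac{241759}{81734446278} = \frac{8617499555}{40867223139}$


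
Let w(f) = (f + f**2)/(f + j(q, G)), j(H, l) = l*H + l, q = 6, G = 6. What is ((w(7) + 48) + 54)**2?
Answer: 521284/49 ≈ 10638.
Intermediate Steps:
j(H, l) = l + H*l (j(H, l) = H*l + l = l + H*l)
w(f) = (f + f**2)/(42 + f) (w(f) = (f + f**2)/(f + 6*(1 + 6)) = (f + f**2)/(f + 6*7) = (f + f**2)/(f + 42) = (f + f**2)/(42 + f))
((w(7) + 48) + 54)**2 = ((7*(1 + 7)/(42 + 7) + 48) + 54)**2 = ((7*8/49 + 48) + 54)**2 = ((7*(1/49)*8 + 48) + 54)**2 = ((8/7 + 48) + 54)**2 = (344/7 + 54)**2 = (722/7)**2 = 521284/49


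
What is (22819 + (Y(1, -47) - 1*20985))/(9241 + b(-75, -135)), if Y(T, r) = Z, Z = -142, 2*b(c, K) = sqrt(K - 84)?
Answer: 62543088/341584543 - 3384*I*sqrt(219)/341584543 ≈ 0.1831 - 0.00014661*I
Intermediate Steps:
b(c, K) = sqrt(-84 + K)/2 (b(c, K) = sqrt(K - 84)/2 = sqrt(-84 + K)/2)
Y(T, r) = -142
(22819 + (Y(1, -47) - 1*20985))/(9241 + b(-75, -135)) = (22819 + (-142 - 1*20985))/(9241 + sqrt(-84 - 135)/2) = (22819 + (-142 - 20985))/(9241 + sqrt(-219)/2) = (22819 - 21127)/(9241 + (I*sqrt(219))/2) = 1692/(9241 + I*sqrt(219)/2)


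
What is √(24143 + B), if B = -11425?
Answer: √12718 ≈ 112.77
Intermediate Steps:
√(24143 + B) = √(24143 - 11425) = √12718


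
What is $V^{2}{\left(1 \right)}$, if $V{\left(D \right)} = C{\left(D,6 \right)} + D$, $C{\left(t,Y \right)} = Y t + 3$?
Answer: $100$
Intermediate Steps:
$C{\left(t,Y \right)} = 3 + Y t$
$V{\left(D \right)} = 3 + 7 D$ ($V{\left(D \right)} = \left(3 + 6 D\right) + D = 3 + 7 D$)
$V^{2}{\left(1 \right)} = \left(3 + 7 \cdot 1\right)^{2} = \left(3 + 7\right)^{2} = 10^{2} = 100$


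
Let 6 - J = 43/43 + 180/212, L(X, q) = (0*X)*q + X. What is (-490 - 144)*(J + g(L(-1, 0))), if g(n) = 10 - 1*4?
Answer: -341092/53 ≈ -6435.7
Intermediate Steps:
L(X, q) = X (L(X, q) = 0*q + X = 0 + X = X)
g(n) = 6 (g(n) = 10 - 4 = 6)
J = 220/53 (J = 6 - (43/43 + 180/212) = 6 - (43*(1/43) + 180*(1/212)) = 6 - (1 + 45/53) = 6 - 1*98/53 = 6 - 98/53 = 220/53 ≈ 4.1509)
(-490 - 144)*(J + g(L(-1, 0))) = (-490 - 144)*(220/53 + 6) = -634*538/53 = -341092/53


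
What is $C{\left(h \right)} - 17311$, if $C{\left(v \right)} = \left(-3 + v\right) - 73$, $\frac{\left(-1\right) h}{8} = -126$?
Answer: $-16379$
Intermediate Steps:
$h = 1008$ ($h = \left(-8\right) \left(-126\right) = 1008$)
$C{\left(v \right)} = -76 + v$
$C{\left(h \right)} - 17311 = \left(-76 + 1008\right) - 17311 = 932 - 17311 = -16379$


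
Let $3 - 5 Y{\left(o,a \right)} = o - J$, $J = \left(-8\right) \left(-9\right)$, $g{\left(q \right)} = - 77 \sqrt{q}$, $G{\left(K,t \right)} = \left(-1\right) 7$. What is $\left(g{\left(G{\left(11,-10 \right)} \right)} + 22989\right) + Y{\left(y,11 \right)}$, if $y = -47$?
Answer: $\frac{115067}{5} - 77 i \sqrt{7} \approx 23013.0 - 203.72 i$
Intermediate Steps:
$G{\left(K,t \right)} = -7$
$J = 72$
$Y{\left(o,a \right)} = 15 - \frac{o}{5}$ ($Y{\left(o,a \right)} = \frac{3}{5} - \frac{o - 72}{5} = \frac{3}{5} - \frac{-72 + o}{5} = \frac{3}{5} - \left(- \frac{72}{5} + \frac{o}{5}\right) = 15 - \frac{o}{5}$)
$\left(g{\left(G{\left(11,-10 \right)} \right)} + 22989\right) + Y{\left(y,11 \right)} = \left(- 77 \sqrt{-7} + 22989\right) + \left(15 - - \frac{47}{5}\right) = \left(- 77 i \sqrt{7} + 22989\right) + \left(15 + \frac{47}{5}\right) = \left(- 77 i \sqrt{7} + 22989\right) + \frac{122}{5} = \left(22989 - 77 i \sqrt{7}\right) + \frac{122}{5} = \frac{115067}{5} - 77 i \sqrt{7}$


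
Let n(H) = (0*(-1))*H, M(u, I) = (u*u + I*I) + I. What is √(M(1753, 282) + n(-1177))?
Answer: √3152815 ≈ 1775.6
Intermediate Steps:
M(u, I) = I + I² + u² (M(u, I) = (u² + I²) + I = (I² + u²) + I = I + I² + u²)
n(H) = 0 (n(H) = 0*H = 0)
√(M(1753, 282) + n(-1177)) = √((282 + 282² + 1753²) + 0) = √((282 + 79524 + 3073009) + 0) = √(3152815 + 0) = √3152815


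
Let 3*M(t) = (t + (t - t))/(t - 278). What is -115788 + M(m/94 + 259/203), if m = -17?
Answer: -87401762279/754843 ≈ -1.1579e+5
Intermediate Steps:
M(t) = t/(3*(-278 + t)) (M(t) = ((t + (t - t))/(t - 278))/3 = ((t + 0)/(-278 + t))/3 = (t/(-278 + t))/3 = t/(3*(-278 + t)))
-115788 + M(m/94 + 259/203) = -115788 + (-17/94 + 259/203)/(3*(-278 + (-17/94 + 259/203))) = -115788 + (-17*1/94 + 259*(1/203))/(3*(-278 + (-17*1/94 + 259*(1/203)))) = -115788 + (-17/94 + 37/29)/(3*(-278 + (-17/94 + 37/29))) = -115788 + (⅓)*(2985/2726)/(-278 + 2985/2726) = -115788 + (⅓)*(2985/2726)/(-754843/2726) = -115788 + (⅓)*(2985/2726)*(-2726/754843) = -115788 - 995/754843 = -87401762279/754843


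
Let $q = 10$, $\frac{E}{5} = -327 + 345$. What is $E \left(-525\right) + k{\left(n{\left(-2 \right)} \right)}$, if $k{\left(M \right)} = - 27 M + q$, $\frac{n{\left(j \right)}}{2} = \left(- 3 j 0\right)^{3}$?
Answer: $-47240$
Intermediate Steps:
$E = 90$ ($E = 5 \left(-327 + 345\right) = 5 \cdot 18 = 90$)
$n{\left(j \right)} = 0$ ($n{\left(j \right)} = 2 \left(- 3 j 0\right)^{3} = 2 \cdot 0^{3} = 2 \cdot 0 = 0$)
$k{\left(M \right)} = 10 - 27 M$ ($k{\left(M \right)} = - 27 M + 10 = 10 - 27 M$)
$E \left(-525\right) + k{\left(n{\left(-2 \right)} \right)} = 90 \left(-525\right) + \left(10 - 0\right) = -47250 + \left(10 + 0\right) = -47250 + 10 = -47240$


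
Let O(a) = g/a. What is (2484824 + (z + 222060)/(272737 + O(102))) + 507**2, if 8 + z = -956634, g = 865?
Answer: 76278938865683/27820039 ≈ 2.7419e+6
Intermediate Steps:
z = -956642 (z = -8 - 956634 = -956642)
O(a) = 865/a
(2484824 + (z + 222060)/(272737 + O(102))) + 507**2 = (2484824 + (-956642 + 222060)/(272737 + 865/102)) + 507**2 = (2484824 - 734582/(272737 + 865*(1/102))) + 257049 = (2484824 - 734582/(272737 + 865/102)) + 257049 = (2484824 - 734582/27820039/102) + 257049 = (2484824 - 734582*102/27820039) + 257049 = (2484824 - 74927364/27820039) + 257049 = 69127825660772/27820039 + 257049 = 76278938865683/27820039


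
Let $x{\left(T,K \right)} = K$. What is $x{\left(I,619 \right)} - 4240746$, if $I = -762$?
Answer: $-4240127$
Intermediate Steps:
$x{\left(I,619 \right)} - 4240746 = 619 - 4240746 = -4240127$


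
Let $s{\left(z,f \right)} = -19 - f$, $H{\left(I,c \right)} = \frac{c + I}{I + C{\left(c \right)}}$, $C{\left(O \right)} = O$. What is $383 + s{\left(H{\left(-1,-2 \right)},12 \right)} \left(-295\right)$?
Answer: $9528$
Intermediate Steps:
$H{\left(I,c \right)} = 1$ ($H{\left(I,c \right)} = \frac{c + I}{I + c} = \frac{I + c}{I + c} = 1$)
$383 + s{\left(H{\left(-1,-2 \right)},12 \right)} \left(-295\right) = 383 + \left(-19 - 12\right) \left(-295\right) = 383 - -9145 = 383 + 9145 = 9528$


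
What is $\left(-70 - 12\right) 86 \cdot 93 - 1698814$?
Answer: $-2354650$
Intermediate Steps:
$\left(-70 - 12\right) 86 \cdot 93 - 1698814 = \left(-82\right) 86 \cdot 93 - 1698814 = \left(-7052\right) 93 - 1698814 = -655836 - 1698814 = -2354650$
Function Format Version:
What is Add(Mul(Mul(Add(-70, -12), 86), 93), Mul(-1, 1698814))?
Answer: -2354650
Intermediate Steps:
Add(Mul(Mul(Add(-70, -12), 86), 93), Mul(-1, 1698814)) = Add(Mul(Mul(-82, 86), 93), -1698814) = Add(Mul(-7052, 93), -1698814) = Add(-655836, -1698814) = -2354650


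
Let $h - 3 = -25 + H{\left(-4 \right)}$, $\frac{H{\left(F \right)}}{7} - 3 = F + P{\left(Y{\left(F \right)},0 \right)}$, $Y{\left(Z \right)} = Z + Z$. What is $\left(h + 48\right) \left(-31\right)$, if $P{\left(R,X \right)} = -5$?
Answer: $496$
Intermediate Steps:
$Y{\left(Z \right)} = 2 Z$
$H{\left(F \right)} = -14 + 7 F$ ($H{\left(F \right)} = 21 + 7 \left(F - 5\right) = 21 + 7 \left(-5 + F\right) = 21 + \left(-35 + 7 F\right) = -14 + 7 F$)
$h = -64$ ($h = 3 + \left(-25 + \left(-14 + 7 \left(-4\right)\right)\right) = 3 - 67 = -64$)
$\left(h + 48\right) \left(-31\right) = \left(-64 + 48\right) \left(-31\right) = \left(-16\right) \left(-31\right) = 496$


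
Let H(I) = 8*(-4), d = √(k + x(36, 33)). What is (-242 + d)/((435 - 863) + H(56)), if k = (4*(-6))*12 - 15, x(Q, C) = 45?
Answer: 121/230 - I*√258/460 ≈ 0.52609 - 0.034918*I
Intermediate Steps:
k = -303 (k = -24*12 - 15 = -288 - 15 = -303)
d = I*√258 (d = √(-303 + 45) = √(-258) = I*√258 ≈ 16.062*I)
H(I) = -32
(-242 + d)/((435 - 863) + H(56)) = (-242 + I*√258)/((435 - 863) - 32) = (-242 + I*√258)/(-428 - 32) = (-242 + I*√258)/(-460) = (-242 + I*√258)*(-1/460) = 121/230 - I*√258/460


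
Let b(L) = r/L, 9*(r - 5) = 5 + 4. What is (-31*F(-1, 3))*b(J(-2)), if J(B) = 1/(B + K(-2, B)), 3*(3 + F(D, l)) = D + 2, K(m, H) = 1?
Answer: -496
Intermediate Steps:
r = 6 (r = 5 + (5 + 4)/9 = 5 + (⅑)*9 = 5 + 1 = 6)
F(D, l) = -7/3 + D/3 (F(D, l) = -3 + (D + 2)/3 = -3 + (2 + D)/3 = -3 + (⅔ + D/3) = -7/3 + D/3)
J(B) = 1/(1 + B) (J(B) = 1/(B + 1) = 1/(1 + B))
b(L) = 6/L
(-31*F(-1, 3))*b(J(-2)) = (-31*(-7/3 + (⅓)*(-1)))*(6/(1/(1 - 2))) = (-31*(-7/3 - ⅓))*(6/(1/(-1))) = (-31*(-8/3))*(6/(-1)) = 248*(6*(-1))/3 = (248/3)*(-6) = -496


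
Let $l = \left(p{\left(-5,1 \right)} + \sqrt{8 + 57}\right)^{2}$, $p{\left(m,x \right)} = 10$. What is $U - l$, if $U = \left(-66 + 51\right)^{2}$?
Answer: $60 - 20 \sqrt{65} \approx -101.25$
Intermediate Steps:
$U = 225$ ($U = \left(-15\right)^{2} = 225$)
$l = \left(10 + \sqrt{65}\right)^{2}$ ($l = \left(10 + \sqrt{8 + 57}\right)^{2} = \left(10 + \sqrt{65}\right)^{2} \approx 326.25$)
$U - l = 225 - \left(10 + \sqrt{65}\right)^{2}$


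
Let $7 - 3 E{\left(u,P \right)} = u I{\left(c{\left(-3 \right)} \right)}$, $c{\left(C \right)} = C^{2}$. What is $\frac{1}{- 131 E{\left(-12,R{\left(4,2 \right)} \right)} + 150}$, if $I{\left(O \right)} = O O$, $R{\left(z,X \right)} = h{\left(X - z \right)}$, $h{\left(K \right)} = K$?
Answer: $- \frac{3}{127799} \approx -2.3474 \cdot 10^{-5}$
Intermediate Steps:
$R{\left(z,X \right)} = X - z$
$I{\left(O \right)} = O^{2}$
$E{\left(u,P \right)} = \frac{7}{3} - 27 u$ ($E{\left(u,P \right)} = \frac{7}{3} - \frac{u \left(\left(-3\right)^{2}\right)^{2}}{3} = \frac{7}{3} - \frac{u 9^{2}}{3} = \frac{7}{3} - \frac{u 81}{3} = \frac{7}{3} - \frac{81 u}{3} = \frac{7}{3} - 27 u$)
$\frac{1}{- 131 E{\left(-12,R{\left(4,2 \right)} \right)} + 150} = \frac{1}{- 131 \left(\frac{7}{3} - -324\right) + 150} = \frac{1}{- 131 \left(\frac{7}{3} + 324\right) + 150} = \frac{1}{\left(-131\right) \frac{979}{3} + 150} = \frac{1}{- \frac{128249}{3} + 150} = \frac{1}{- \frac{127799}{3}} = - \frac{3}{127799}$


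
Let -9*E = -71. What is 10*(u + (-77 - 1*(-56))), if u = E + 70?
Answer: 5120/9 ≈ 568.89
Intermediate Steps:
E = 71/9 (E = -1/9*(-71) = 71/9 ≈ 7.8889)
u = 701/9 (u = 71/9 + 70 = 701/9 ≈ 77.889)
10*(u + (-77 - 1*(-56))) = 10*(701/9 + (-77 - 1*(-56))) = 10*(701/9 + (-77 + 56)) = 10*(701/9 - 21) = 10*(512/9) = 5120/9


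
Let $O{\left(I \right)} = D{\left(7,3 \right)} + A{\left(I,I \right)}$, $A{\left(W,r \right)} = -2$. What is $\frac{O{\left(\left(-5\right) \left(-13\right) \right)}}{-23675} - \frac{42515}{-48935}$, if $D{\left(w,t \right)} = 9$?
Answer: $\frac{201240016}{231707225} \approx 0.86851$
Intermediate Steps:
$O{\left(I \right)} = 7$ ($O{\left(I \right)} = 9 - 2 = 7$)
$\frac{O{\left(\left(-5\right) \left(-13\right) \right)}}{-23675} - \frac{42515}{-48935} = \frac{7}{-23675} - \frac{42515}{-48935} = 7 \left(- \frac{1}{23675}\right) - - \frac{8503}{9787} = - \frac{7}{23675} + \frac{8503}{9787} = \frac{201240016}{231707225}$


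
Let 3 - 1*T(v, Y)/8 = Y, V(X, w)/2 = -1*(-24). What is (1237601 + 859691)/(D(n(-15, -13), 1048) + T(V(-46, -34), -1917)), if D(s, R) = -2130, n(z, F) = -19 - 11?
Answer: 1048646/6615 ≈ 158.53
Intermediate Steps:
V(X, w) = 48 (V(X, w) = 2*(-1*(-24)) = 2*24 = 48)
T(v, Y) = 24 - 8*Y
n(z, F) = -30
(1237601 + 859691)/(D(n(-15, -13), 1048) + T(V(-46, -34), -1917)) = (1237601 + 859691)/(-2130 + (24 - 8*(-1917))) = 2097292/(-2130 + (24 + 15336)) = 2097292/(-2130 + 15360) = 2097292/13230 = 2097292*(1/13230) = 1048646/6615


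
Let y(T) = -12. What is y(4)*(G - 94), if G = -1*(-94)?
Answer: 0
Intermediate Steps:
G = 94
y(4)*(G - 94) = -12*(94 - 94) = -12*0 = 0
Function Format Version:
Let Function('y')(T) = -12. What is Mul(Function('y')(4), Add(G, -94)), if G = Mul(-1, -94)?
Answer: 0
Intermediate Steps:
G = 94
Mul(Function('y')(4), Add(G, -94)) = Mul(-12, Add(94, -94)) = Mul(-12, 0) = 0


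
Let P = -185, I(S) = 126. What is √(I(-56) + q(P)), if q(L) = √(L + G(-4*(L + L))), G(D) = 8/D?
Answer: √(4312350 + 740*I*√395715)/185 ≈ 11.241 + 0.60497*I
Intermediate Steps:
q(L) = √(L - 1/L) (q(L) = √(L + 8/((-4*(L + L)))) = √(L + 8/((-8*L))) = √(L + 8*(-1/(8*L))) = √(L - 1/L))
√(I(-56) + q(P)) = √(126 + √(-185 - 1/(-185))) = √(126 + √(-185 - 1*(-1/185))) = √(126 + √(-185 + 1/185)) = √(126 + √(-34224/185)) = √(126 + 4*I*√395715/185)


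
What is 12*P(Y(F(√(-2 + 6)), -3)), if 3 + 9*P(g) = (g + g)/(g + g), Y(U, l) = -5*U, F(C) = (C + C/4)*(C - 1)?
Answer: -8/3 ≈ -2.6667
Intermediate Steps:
F(C) = 5*C*(-1 + C)/4 (F(C) = (C + C*(¼))*(-1 + C) = (C + C/4)*(-1 + C) = (5*C/4)*(-1 + C) = 5*C*(-1 + C)/4)
P(g) = -2/9 (P(g) = -⅓ + ((g + g)/(g + g))/9 = -⅓ + ((2*g)/((2*g)))/9 = -⅓ + ((2*g)*(1/(2*g)))/9 = -⅓ + (⅑)*1 = -⅓ + ⅑ = -2/9)
12*P(Y(F(√(-2 + 6)), -3)) = 12*(-2/9) = -8/3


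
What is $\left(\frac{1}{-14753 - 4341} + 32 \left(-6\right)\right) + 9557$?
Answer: $\frac{178815309}{19094} \approx 9365.0$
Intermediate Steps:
$\left(\frac{1}{-14753 - 4341} + 32 \left(-6\right)\right) + 9557 = \left(\frac{1}{-19094} - 192\right) + 9557 = \left(- \frac{1}{19094} - 192\right) + 9557 = - \frac{3666049}{19094} + 9557 = \frac{178815309}{19094}$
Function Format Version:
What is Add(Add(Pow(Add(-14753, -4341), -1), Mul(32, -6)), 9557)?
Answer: Rational(178815309, 19094) ≈ 9365.0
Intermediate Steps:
Add(Add(Pow(Add(-14753, -4341), -1), Mul(32, -6)), 9557) = Add(Add(Pow(-19094, -1), -192), 9557) = Add(Add(Rational(-1, 19094), -192), 9557) = Add(Rational(-3666049, 19094), 9557) = Rational(178815309, 19094)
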